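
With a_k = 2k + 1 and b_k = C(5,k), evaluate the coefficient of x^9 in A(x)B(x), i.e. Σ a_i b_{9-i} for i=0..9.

448

The convolution is the x^9 coefficient of A(x)B(x).
Σ = 1·0 + 3·0 + 5·0 + 7·0 + 9·1 + 11·5 + 13·10 + 15·10 + 17·5 + 19·1 = 448.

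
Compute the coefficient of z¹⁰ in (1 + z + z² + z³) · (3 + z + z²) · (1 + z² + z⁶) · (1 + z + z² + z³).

(1 + z + z² + z³) has coefficients 1,1,1,1 for degrees 0…3.
(3 + z + z²) has coefficients 3,1,1,0,0,0,0,0,0,0,0 for degrees 0…10.
Multiplying by (1 + z² + z⁶) gives running coefficients 3,1,4,1,1,0,3,1,1,0,0 for degrees 0…10.
Finally multiplying by (1 + z + z² + z³), the product of all factors after the first has coefficients 3,4,8,9,7,6,5,5,5,5,2 for degrees 0…10.
[z¹⁰] = 1·2 + 1·5 + 1·5 + 1·5 = 17.

17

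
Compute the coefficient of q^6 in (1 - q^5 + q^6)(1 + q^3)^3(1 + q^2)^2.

4

(1 - q^5 + q^6) has coefficients 1,0,0,0,0,-1,1 for degrees 0…6.
(1 + q^3)^3 has coefficients 1,0,0,3,0,0,3 for degrees 0…6.
Finally multiplying by (1 + q^2)^2, the product of all factors after the first has coefficients 1,0,2,3,1,6,3 for degrees 0…6.
[q^6] = 1·3 − 1·0 + 1·1 = 4.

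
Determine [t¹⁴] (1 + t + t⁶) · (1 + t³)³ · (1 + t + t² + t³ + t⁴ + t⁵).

(1 + t + t⁶) has coefficients 1,1,0,0,0,0,1 for degrees 0…6.
(1 + t³)³ has coefficients 1,0,0,3,0,0,3,0,0,1,0,0,0,0,0 for degrees 0…14.
Finally multiplying by (1 + t + t² + t³ + t⁴ + t⁵), the product of all factors after the first has coefficients 1,1,1,4,4,4,6,6,6,4,4,4,1,1,1 for degrees 0…14.
[t¹⁴] = 1·1 + 1·1 + 1·6 = 8.

8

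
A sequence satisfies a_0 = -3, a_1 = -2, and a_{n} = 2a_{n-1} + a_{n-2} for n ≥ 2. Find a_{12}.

The ordinary generating function has denominator 1 - 2y - y^2.
Iterating the recurrence: a_0,…,a_{12} = -3, -2, -7, -16, -39, -94, -227, -548, -1323, -3194, -7711, -18616, -44943.

-44943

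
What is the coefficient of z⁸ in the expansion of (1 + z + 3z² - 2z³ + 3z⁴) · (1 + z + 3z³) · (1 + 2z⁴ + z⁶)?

12

(1 + z + 3z² - 2z³ + 3z⁴) has coefficients 1,1,3,-2,3 for degrees 0…4.
(1 + z + 3z³) has coefficients 1,1,0,3,0,0,0,0,0 for degrees 0…8.
Finally multiplying by (1 + 2z⁴ + z⁶), the product of all factors after the first has coefficients 1,1,0,3,2,2,1,7,0 for degrees 0…8.
[z⁸] = 1·0 + 1·7 + 3·1 − 2·2 + 3·2 = 12.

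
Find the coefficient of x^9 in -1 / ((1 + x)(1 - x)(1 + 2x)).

Partial fractions give a closed form: a_n = (1/2)·(-1)^n + (-1/6)·1^n + (-4/3)·(-2)^n.
At n = 9: a_9 = 682.

682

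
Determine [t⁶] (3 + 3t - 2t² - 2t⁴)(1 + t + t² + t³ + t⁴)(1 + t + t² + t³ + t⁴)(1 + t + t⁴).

33

(3 + 3t - 2t² - 2t⁴) has coefficients 3,3,-2,0,-2 for degrees 0…4.
(1 + t + t² + t³ + t⁴) has coefficients 1,1,1,1,1,0,0 for degrees 0…6.
Multiplying by (1 + t + t² + t³ + t⁴) gives running coefficients 1,2,3,4,5,4,3 for degrees 0…6.
Finally multiplying by (1 + t + t⁴), the product of all factors after the first has coefficients 1,3,5,7,10,11,10 for degrees 0…6.
[t⁶] = 3·10 + 3·11 − 2·10 − 2·5 = 33.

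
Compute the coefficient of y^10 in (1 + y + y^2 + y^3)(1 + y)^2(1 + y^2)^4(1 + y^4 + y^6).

81

(1 + y + y^2 + y^3) has coefficients 1,1,1,1 for degrees 0…3.
(1 + y)^2 has coefficients 1,2,1,0,0,0,0,0,0,0,0 for degrees 0…10.
Multiplying by (1 + y^2)^4 gives running coefficients 1,2,5,8,10,12,10,8,5,2,1 for degrees 0…10.
Finally multiplying by (1 + y^4 + y^6), the product of all factors after the first has coefficients 1,2,5,8,11,14,16,18,20,22,21 for degrees 0…10.
[y^10] = 1·21 + 1·22 + 1·20 + 1·18 = 81.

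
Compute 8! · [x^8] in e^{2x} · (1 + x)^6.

1081600

The EGF product rule gives c_8 = Σ_{k_1+k_2=8} C(8; k_1,k_2) · ∏ g_i(k_i), where e^{2x} gives (2)^k; (1+x)^6 gives the falling factorial (6)_k.
g_1(k) for k = 0…8: 1, 2, 4, 8, 16, 32, 64, 128, 256.
g_2(k) for k = 0…8: 1, 6, 30, 120, 360, 720, 720, 0, 0.
c_8 = Σ_k C(8,k)·g_1(k)·g_2(8−k) = 28·4·720 + 56·8·720 + 70·16·360 + 56·32·120 + 28·64·30 + 8·128·6 + 1·256·1 = 80640 + 322560 + 403200 + 215040 + 53760 + 6144 + 256 = 1081600.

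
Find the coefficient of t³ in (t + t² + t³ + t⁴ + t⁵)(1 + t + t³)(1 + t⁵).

(t + t² + t³ + t⁴ + t⁵) has coefficients 0,1,1,1 for degrees 0…3.
(1 + t + t³) has coefficients 1,1,0,1 for degrees 0…3.
Finally multiplying by (1 + t⁵), the product of all factors after the first has coefficients 1,1,0,1 for degrees 0…3.
[t³] = 1·0 + 1·1 + 1·1 = 2.

2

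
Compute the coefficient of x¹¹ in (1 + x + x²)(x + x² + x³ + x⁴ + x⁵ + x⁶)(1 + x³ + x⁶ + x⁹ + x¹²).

(1 + x + x²) has coefficients 1,1,1 for degrees 0…2.
(x + x² + x³ + x⁴ + x⁵ + x⁶) has coefficients 0,1,1,1,1,1,1,0,0,0,0,0 for degrees 0…11.
Finally multiplying by (1 + x³ + x⁶ + x⁹ + x¹²), the product of all factors after the first has coefficients 0,1,1,1,2,2,2,2,2,2,2,2 for degrees 0…11.
[x¹¹] = 1·2 + 1·2 + 1·2 = 6.

6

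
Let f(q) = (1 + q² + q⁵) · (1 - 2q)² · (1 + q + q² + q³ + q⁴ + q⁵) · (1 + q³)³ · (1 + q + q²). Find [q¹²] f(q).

(1 + q² + q⁵) has coefficients 1,0,1,0,0,1 for degrees 0…5.
(1 - 2q)² has coefficients 1,-4,4,0,0,0,0,0,0,0,0,0,0 for degrees 0…12.
Multiplying by (1 + q + q² + q³ + q⁴ + q⁵) gives running coefficients 1,-3,1,1,1,1,0,4,0,0,0,0,0 for degrees 0…12.
Multiplying by (1 + q³)³ gives running coefficients 1,-3,1,4,-8,4,6,-2,6,4,12,4,1 for degrees 0…12.
Finally multiplying by (1 + q + q²), the product of all factors after the first has coefficients 1,-2,-1,2,-3,0,2,8,10,8,22,20,17 for degrees 0…12.
[q¹²] = 1·17 + 1·22 + 1·8 = 47.

47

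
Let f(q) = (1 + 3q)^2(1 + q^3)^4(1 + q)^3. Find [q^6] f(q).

190

(1 + 3q)^2 has coefficients 1,6,9 for degrees 0…2.
(1 + q^3)^4 has coefficients 1,0,0,4,0,0,6 for degrees 0…6.
Finally multiplying by (1 + q)^3, the product of all factors after the first has coefficients 1,3,3,5,12,12,10 for degrees 0…6.
[q^6] = 1·10 + 6·12 + 9·12 = 190.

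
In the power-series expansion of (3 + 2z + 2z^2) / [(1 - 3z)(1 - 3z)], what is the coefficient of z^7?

The denominator gives the recurrence a_n = 6a_(n−1) − 9a_(n−2) for n ≥ 3; the numerator fixes a_0 = 3, a_1 = 20, a_2 = 95.
Iterating: 3, 20, 95, 390, 1485, 5400, 19035, 65610, so a_7 = 65610.

65610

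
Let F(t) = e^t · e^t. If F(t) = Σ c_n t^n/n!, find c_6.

64

The EGF product rule gives c_6 = Σ_{k_1+k_2=6} C(6; k_1,k_2) · ∏ g_i(k_i), where e^t gives (1)^k; e^t gives (1)^k.
g_1(k) for k = 0…6: 1, 1, 1, 1, 1, 1, 1.
g_2(k) for k = 0…6: 1, 1, 1, 1, 1, 1, 1.
c_6 = Σ_k C(6,k)·g_1(k)·g_2(6−k) = 1·1·1 + 6·1·1 + 15·1·1 + 20·1·1 + 15·1·1 + 6·1·1 + 1·1·1 = 1 + 6 + 15 + 20 + 15 + 6 + 1 = 64.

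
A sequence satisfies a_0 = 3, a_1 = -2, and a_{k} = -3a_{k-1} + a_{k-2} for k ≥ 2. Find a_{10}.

The ordinary generating function has denominator 1 + 3y - y^2.
Iterating the recurrence: a_0,…,a_{10} = 3, -2, 9, -29, 96, -317, 1047, -3458, 11421, -37721, 124584.

124584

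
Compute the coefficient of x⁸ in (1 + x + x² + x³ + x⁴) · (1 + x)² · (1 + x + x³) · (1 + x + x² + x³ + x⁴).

38

(1 + x + x² + x³ + x⁴) has coefficients 1,1,1,1,1 for degrees 0…4.
(1 + x)² has coefficients 1,2,1,0,0,0,0,0,0 for degrees 0…8.
Multiplying by (1 + x + x³) gives running coefficients 1,3,3,2,2,1,0,0,0 for degrees 0…8.
Finally multiplying by (1 + x + x² + x³ + x⁴), the product of all factors after the first has coefficients 1,4,7,9,11,11,8,5,3 for degrees 0…8.
[x⁸] = 1·3 + 1·5 + 1·8 + 1·11 + 1·11 = 38.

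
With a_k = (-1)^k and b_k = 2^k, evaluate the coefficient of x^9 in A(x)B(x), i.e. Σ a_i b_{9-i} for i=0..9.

Write out a_i and b_{9-i} for i = 0,…,9 and sum the products.
Σ = 1·512 − 1·256 + 1·128 − 1·64 + 1·32 − 1·16 + 1·8 − 1·4 + 1·2 − 1·1 = 341.

341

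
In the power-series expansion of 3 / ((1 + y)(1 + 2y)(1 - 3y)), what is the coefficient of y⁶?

1137

The denominator gives the recurrence a_n = 7a_(n−2) + 6a_(n−3) for n ≥ 3; the numerator fixes a_0 = 3, a_1 = 0, a_2 = 21.
Iterating: 3, 0, 21, 18, 147, 252, 1137, so a_6 = 1137.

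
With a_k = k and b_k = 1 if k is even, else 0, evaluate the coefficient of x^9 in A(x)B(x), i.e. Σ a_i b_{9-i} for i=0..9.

25

Write out a_i and b_{9-i} for i = 0,…,9 and sum the products.
Σ = 0·0 + 1·1 + 2·0 + 3·1 + 4·0 + 5·1 + 6·0 + 7·1 + 8·0 + 9·1 = 25.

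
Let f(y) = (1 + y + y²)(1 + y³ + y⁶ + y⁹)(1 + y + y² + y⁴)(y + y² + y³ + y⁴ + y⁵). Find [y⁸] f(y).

(1 + y + y²) has coefficients 1,1,1 for degrees 0…2.
(1 + y³ + y⁶ + y⁹) has coefficients 1,0,0,1,0,0,1,0,0 for degrees 0…8.
Multiplying by (1 + y + y² + y⁴) gives running coefficients 1,1,1,1,2,1,1,2,1 for degrees 0…8.
Finally multiplying by (y + y² + y³ + y⁴ + y⁵), the product of all factors after the first has coefficients 0,1,2,3,4,6,6,6,7 for degrees 0…8.
[y⁸] = 1·7 + 1·6 + 1·6 = 19.

19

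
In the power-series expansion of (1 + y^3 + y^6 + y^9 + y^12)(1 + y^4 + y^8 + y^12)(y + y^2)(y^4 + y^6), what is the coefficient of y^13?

3

(1 + y^3 + y^6 + y^9 + y^12) has coefficients 1,0,0,1,0,0,1,0,0,1,0,0,1 for degrees 0…12.
(1 + y^4 + y^8 + y^12) has coefficients 1,0,0,0,1,0,0,0,1,0,0,0,1,0 for degrees 0…13.
Multiplying by (y + y^2) gives running coefficients 0,1,1,0,0,1,1,0,0,1,1,0,0,1 for degrees 0…13.
Finally multiplying by (y^4 + y^6), the product of all factors after the first has coefficients 0,0,0,0,0,1,1,1,1,1,1,1,1,1 for degrees 0…13.
[y^13] = 1·1 + 1·1 + 1·1 + 1·0 + 1·0 = 3.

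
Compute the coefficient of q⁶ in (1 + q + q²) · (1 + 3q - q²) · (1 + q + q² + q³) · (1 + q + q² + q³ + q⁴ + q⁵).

(1 + q + q²) has coefficients 1,1,1 for degrees 0…2.
(1 + 3q - q²) has coefficients 1,3,-1,0,0,0,0 for degrees 0…6.
Multiplying by (1 + q + q² + q³) gives running coefficients 1,4,3,3,2,-1,0 for degrees 0…6.
Finally multiplying by (1 + q + q² + q³ + q⁴ + q⁵), the product of all factors after the first has coefficients 1,5,8,11,13,12,11 for degrees 0…6.
[q⁶] = 1·11 + 1·12 + 1·13 = 36.

36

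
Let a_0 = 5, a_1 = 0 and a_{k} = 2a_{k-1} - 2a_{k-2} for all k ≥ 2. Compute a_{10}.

The ordinary generating function has denominator 1 - 2t + 2t^2.
Iterating the recurrence: a_0,…,a_{10} = 5, 0, -10, -20, -20, 0, 40, 80, 80, 0, -160.

-160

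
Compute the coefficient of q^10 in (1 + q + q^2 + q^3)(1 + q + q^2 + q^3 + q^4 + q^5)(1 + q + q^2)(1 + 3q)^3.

433

(1 + q + q^2 + q^3) has coefficients 1,1,1,1 for degrees 0…3.
(1 + q + q^2 + q^3 + q^4 + q^5) has coefficients 1,1,1,1,1,1,0,0,0,0,0 for degrees 0…10.
Multiplying by (1 + q + q^2) gives running coefficients 1,2,3,3,3,3,2,1,0,0,0 for degrees 0…10.
Finally multiplying by (1 + 3q)^3, the product of all factors after the first has coefficients 1,11,48,111,165,192,191,181,144,81,27 for degrees 0…10.
[q^10] = 1·27 + 1·81 + 1·144 + 1·181 = 433.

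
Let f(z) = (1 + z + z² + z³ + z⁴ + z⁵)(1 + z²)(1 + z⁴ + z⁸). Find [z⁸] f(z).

(1 + z + z² + z³ + z⁴ + z⁵) has coefficients 1,1,1,1,1,1 for degrees 0…5.
(1 + z²) has coefficients 1,0,1,0,0,0,0,0,0 for degrees 0…8.
Finally multiplying by (1 + z⁴ + z⁸), the product of all factors after the first has coefficients 1,0,1,0,1,0,1,0,1 for degrees 0…8.
[z⁸] = 1·1 + 1·0 + 1·1 + 1·0 + 1·1 + 1·0 = 3.

3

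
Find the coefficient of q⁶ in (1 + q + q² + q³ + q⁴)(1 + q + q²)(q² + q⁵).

(1 + q + q² + q³ + q⁴) has coefficients 1,1,1,1,1 for degrees 0…4.
(1 + q + q²) has coefficients 1,1,1,0,0,0,0 for degrees 0…6.
Finally multiplying by (q² + q⁵), the product of all factors after the first has coefficients 0,0,1,1,1,1,1 for degrees 0…6.
[q⁶] = 1·1 + 1·1 + 1·1 + 1·1 + 1·1 = 5.

5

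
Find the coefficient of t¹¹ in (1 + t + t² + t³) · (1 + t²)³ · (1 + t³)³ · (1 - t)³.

(1 + t + t² + t³) has coefficients 1,1,1,1 for degrees 0…3.
(1 + t²)³ has coefficients 1,0,3,0,3,0,1,0,0,0,0,0 for degrees 0…11.
Multiplying by (1 + t³)³ gives running coefficients 1,0,3,3,3,9,4,9,9,4,9,3 for degrees 0…11.
Finally multiplying by (1 - t)³, the product of all factors after the first has coefficients 1,-3,6,-7,3,6,-17,21,-15,0,15,-21 for degrees 0…11.
[t¹¹] = 1·(-21) + 1·15 + 1·0 + 1·(-15) = -21.

-21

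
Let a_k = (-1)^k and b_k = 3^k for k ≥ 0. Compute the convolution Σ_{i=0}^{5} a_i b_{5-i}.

This is [x^5] in the product of the two ordinary generating functions.
Σ = 1·243 − 1·81 + 1·27 − 1·9 + 1·3 − 1·1 = 182.

182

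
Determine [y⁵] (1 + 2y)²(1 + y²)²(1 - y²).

-4

(1 + 2y)² has coefficients 1,4,4 for degrees 0…2.
(1 + y²)² has coefficients 1,0,2,0,1,0 for degrees 0…5.
Finally multiplying by (1 - y²), the product of all factors after the first has coefficients 1,0,1,0,-1,0 for degrees 0…5.
[y⁵] = 1·0 + 4·(-1) + 4·0 = -4.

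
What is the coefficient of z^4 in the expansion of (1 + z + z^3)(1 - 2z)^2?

-4

(1 + z + z^3) has coefficients 1,1,0,1 for degrees 0…3.
(1 - 2z)^2 has coefficients 1,-4,4,0,0 for degrees 0…4.
[z^4] = 1·0 + 1·0 + 1·(-4) = -4.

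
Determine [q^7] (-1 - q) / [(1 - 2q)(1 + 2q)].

The denominator gives the recurrence a_n = 4a_(n−2) for n ≥ 3; the numerator fixes a_0 = -1, a_1 = -1, a_2 = -4.
Iterating: -1, -1, -4, -4, -16, -16, -64, -64, so a_7 = -64.

-64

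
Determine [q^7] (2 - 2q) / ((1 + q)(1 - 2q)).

84

The denominator gives the recurrence a_n = a_(n−1) + 2a_(n−2) for n ≥ 3; the numerator fixes a_0 = 2, a_1 = 0, a_2 = 4.
Iterating: 2, 0, 4, 4, 12, 20, 44, 84, so a_7 = 84.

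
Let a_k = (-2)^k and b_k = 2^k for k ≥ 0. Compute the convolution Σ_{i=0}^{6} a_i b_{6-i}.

64

Write out a_i and b_{6-i} for i = 0,…,6 and sum the products.
Σ = 1·64 − 2·32 + 4·16 − 8·8 + 16·4 − 32·2 + 64·1 = 64.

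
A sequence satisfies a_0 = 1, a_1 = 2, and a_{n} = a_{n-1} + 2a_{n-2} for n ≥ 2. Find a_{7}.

128

The ordinary generating function has denominator 1 - y - 2y^2.
Iterating the recurrence: a_0,…,a_{7} = 1, 2, 4, 8, 16, 32, 64, 128.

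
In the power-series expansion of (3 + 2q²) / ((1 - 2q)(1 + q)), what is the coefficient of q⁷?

The denominator gives the recurrence a_n = a_(n−1) + 2a_(n−2) for n ≥ 3; the numerator fixes a_0 = 3, a_1 = 3, a_2 = 11.
Iterating: 3, 3, 11, 17, 39, 73, 151, 297, so a_7 = 297.

297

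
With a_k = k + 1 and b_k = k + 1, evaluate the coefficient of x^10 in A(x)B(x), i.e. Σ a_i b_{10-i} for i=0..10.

This is [x^10] in the product of the two ordinary generating functions.
Σ = 1·11 + 2·10 + 3·9 + 4·8 + 5·7 + 6·6 + 7·5 + 8·4 + 9·3 + 10·2 + 11·1 = 286.

286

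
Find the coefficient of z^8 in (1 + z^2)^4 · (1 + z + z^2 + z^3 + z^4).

11

(1 + z^2)^4 has coefficients 1,0,4,0,6,0,4,0,1 for degrees 0…8.
(1 + z + z^2 + z^3 + z^4) has coefficients 1,1,1,1,1,0,0,0,0 for degrees 0…8.
[z^8] = 1·0 + 4·0 + 6·1 + 4·1 + 1·1 = 11.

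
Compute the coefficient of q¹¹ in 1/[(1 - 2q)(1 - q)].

Partial fractions give a closed form: a_n = (2)·2^n + (-1)·1^n.
At n = 11: a_11 = 4095.

4095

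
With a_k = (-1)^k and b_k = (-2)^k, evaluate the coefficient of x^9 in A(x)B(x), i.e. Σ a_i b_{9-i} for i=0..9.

-1023

This is [x^9] in the product of the two ordinary generating functions.
Σ = 1·(-512) − 1·256 + 1·(-128) − 1·64 + 1·(-32) − 1·16 + 1·(-8) − 1·4 + 1·(-2) − 1·1 = -1023.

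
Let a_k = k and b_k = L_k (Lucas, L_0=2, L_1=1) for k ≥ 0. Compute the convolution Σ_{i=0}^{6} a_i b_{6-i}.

Write out a_i and b_{6-i} for i = 0,…,6 and sum the products.
Σ = 0·18 + 1·11 + 2·7 + 3·4 + 4·3 + 5·1 + 6·2 = 66.

66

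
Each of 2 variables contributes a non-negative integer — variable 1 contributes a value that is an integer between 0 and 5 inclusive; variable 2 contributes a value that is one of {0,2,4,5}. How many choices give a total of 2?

The generating function for the choices is (1 + q + q^2 + q^3 + q^4 + q^5)·(1 + q^2 + q^4 + q^5); the count is [q^2].
(1 + q + q^2 + q^3 + q^4 + q^5) has coefficients 1,1,1 for degrees 0…2.
(1 + q^2 + q^4 + q^5) has coefficients 1,0,1 for degrees 0…2.
[q^2] = 1·1 + 1·0 + 1·1 = 2.

2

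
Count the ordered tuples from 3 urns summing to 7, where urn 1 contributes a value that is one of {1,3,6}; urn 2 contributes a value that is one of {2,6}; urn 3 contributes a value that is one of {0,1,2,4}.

The generating function for the choices is (x + x³ + x⁶)·(x² + x⁶)·(1 + x + x² + x⁴); the count is [x⁷].
(x + x³ + x⁶) has coefficients 0,1,0,1,0,0,1 for degrees 0…6.
(x² + x⁶) has coefficients 0,0,1,0,0,0,1,0 for degrees 0…7.
Finally multiplying by (1 + x + x² + x⁴), the product of all factors after the first has coefficients 0,0,1,1,1,0,2,1 for degrees 0…7.
[x⁷] = 1·2 + 1·1 + 1·0 = 3.

3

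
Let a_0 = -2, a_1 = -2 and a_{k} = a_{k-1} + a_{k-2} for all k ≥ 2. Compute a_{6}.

The ordinary generating function has denominator 1 - x - x^2.
Iterating the recurrence: a_0,…,a_{6} = -2, -2, -4, -6, -10, -16, -26.

-26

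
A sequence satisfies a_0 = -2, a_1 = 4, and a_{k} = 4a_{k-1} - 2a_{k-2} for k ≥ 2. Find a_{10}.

393536

The ordinary generating function has denominator 1 - 4q + 2q^2.
Iterating the recurrence: a_0,…,a_{10} = -2, 4, 20, 72, 248, 848, 2896, 9888, 33760, 115264, 393536.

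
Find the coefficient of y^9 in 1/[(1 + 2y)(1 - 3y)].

The denominator gives the recurrence a_n = a_(n−1) + 6a_(n−2) for n ≥ 2; the numerator fixes a_0 = 1, a_1 = 1.
Iterating: 1, 1, 7, 13, 55, 133, 463, 1261, 4039, 11605, so a_9 = 11605.

11605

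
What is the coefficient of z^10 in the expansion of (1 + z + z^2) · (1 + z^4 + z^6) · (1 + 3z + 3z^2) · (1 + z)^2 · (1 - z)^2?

-9

(1 + z + z^2) has coefficients 1,1,1 for degrees 0…2.
(1 + z^4 + z^6) has coefficients 1,0,0,0,1,0,1,0,0,0,0 for degrees 0…10.
Multiplying by (1 + 3z + 3z^2) gives running coefficients 1,3,3,0,1,3,4,3,3,0,0 for degrees 0…10.
Multiplying by (1 + z)^2 gives running coefficients 1,5,10,9,4,5,11,14,13,9,3 for degrees 0…10.
Finally multiplying by (1 - z)^2, the product of all factors after the first has coefficients 1,3,1,-6,-4,6,5,-3,-4,-3,-2 for degrees 0…10.
[z^10] = 1·(-2) + 1·(-3) + 1·(-4) = -9.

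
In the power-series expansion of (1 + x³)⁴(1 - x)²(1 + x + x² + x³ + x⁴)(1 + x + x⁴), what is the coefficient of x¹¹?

-16

(1 + x³)⁴ has coefficients 1,0,0,4,0,0,6,0,0,4,0,0 for degrees 0…11.
(1 - x)² has coefficients 1,-2,1,0,0,0,0,0,0,0,0,0 for degrees 0…11.
Multiplying by (1 + x + x² + x³ + x⁴) gives running coefficients 1,-1,0,0,0,-1,1,0,0,0,0,0 for degrees 0…11.
Finally multiplying by (1 + x + x⁴), the product of all factors after the first has coefficients 1,0,-1,0,1,-2,0,1,0,-1,1,0 for degrees 0…11.
[x¹¹] = 1·0 + 4·0 + 6·(-2) + 4·(-1) = -16.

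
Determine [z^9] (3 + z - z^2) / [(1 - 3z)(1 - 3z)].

The denominator gives the recurrence a_n = 6a_(n−1) − 9a_(n−2) for n ≥ 3; the numerator fixes a_0 = 3, a_1 = 19, a_2 = 86.
Iterating: 3, 19, 86, 345, 1296, 4671, 16362, 56133, 189540, 632043, so a_9 = 632043.

632043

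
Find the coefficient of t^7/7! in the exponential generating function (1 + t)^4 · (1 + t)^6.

604800

The EGF product rule gives c_7 = Σ_{k_1+k_2=7} C(7; k_1,k_2) · ∏ g_i(k_i), where (1+t)^4 gives the falling factorial (4)_k; (1+t)^6 gives the falling factorial (6)_k.
g_1(k) for k = 0…7: 1, 4, 12, 24, 24, 0, 0, 0.
g_2(k) for k = 0…7: 1, 6, 30, 120, 360, 720, 720, 0.
c_7 = Σ_k C(7,k)·g_1(k)·g_2(7−k) = 7·4·720 + 21·12·720 + 35·24·360 + 35·24·120 = 20160 + 181440 + 302400 + 100800 = 604800.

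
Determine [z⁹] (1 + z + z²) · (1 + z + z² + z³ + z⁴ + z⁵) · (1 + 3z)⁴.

(1 + z + z²) has coefficients 1,1,1 for degrees 0…2.
(1 + z + z² + z³ + z⁴ + z⁵) has coefficients 1,1,1,1,1,1,0,0,0,0 for degrees 0…9.
Finally multiplying by (1 + 3z)⁴, the product of all factors after the first has coefficients 1,13,67,175,256,256,255,243,189,81 for degrees 0…9.
[z⁹] = 1·81 + 1·189 + 1·243 = 513.

513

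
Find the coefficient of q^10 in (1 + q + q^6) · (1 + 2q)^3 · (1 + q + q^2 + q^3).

26

(1 + q + q^6) has coefficients 1,1,0,0,0,0,1 for degrees 0…6.
(1 + 2q)^3 has coefficients 1,6,12,8,0,0,0,0,0,0,0 for degrees 0…10.
Finally multiplying by (1 + q + q^2 + q^3), the product of all factors after the first has coefficients 1,7,19,27,26,20,8,0,0,0,0 for degrees 0…10.
[q^10] = 1·0 + 1·0 + 1·26 = 26.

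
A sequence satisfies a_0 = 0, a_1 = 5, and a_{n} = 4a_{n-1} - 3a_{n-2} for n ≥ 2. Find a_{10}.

The ordinary generating function has denominator 1 - 4t + 3t^2.
Iterating the recurrence: a_0,…,a_{10} = 0, 5, 20, 65, 200, 605, 1820, 5465, 16400, 49205, 147620.

147620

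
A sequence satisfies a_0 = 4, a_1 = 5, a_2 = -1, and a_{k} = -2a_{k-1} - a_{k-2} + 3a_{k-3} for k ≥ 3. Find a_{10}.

-389

The ordinary generating function has denominator 1 + 2x + x^2 - 3x^3.
Iterating the recurrence: a_0,…,a_{10} = 4, 5, -1, 9, -2, -8, 45, -88, 107, 9, -389.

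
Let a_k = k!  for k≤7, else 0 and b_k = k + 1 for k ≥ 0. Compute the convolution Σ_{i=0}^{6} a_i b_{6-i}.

1079

The convolution is the t^6 coefficient of A(t)B(t).
Σ = 1·7 + 1·6 + 2·5 + 6·4 + 24·3 + 120·2 + 720·1 = 1079.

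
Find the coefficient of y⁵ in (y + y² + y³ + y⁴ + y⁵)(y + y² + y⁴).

(y + y² + y³ + y⁴ + y⁵) has coefficients 0,1,1,1,1,1 for degrees 0…5.
(y + y² + y⁴) has coefficients 0,1,1,0,1,0 for degrees 0…5.
[y⁵] = 1·1 + 1·0 + 1·1 + 1·1 + 1·0 = 3.

3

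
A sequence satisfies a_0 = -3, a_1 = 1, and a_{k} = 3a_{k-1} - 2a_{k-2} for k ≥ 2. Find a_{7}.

505

The ordinary generating function has denominator 1 - 3x + 2x^2.
Iterating the recurrence: a_0,…,a_{7} = -3, 1, 9, 25, 57, 121, 249, 505.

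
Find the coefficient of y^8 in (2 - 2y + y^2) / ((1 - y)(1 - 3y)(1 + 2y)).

Partial fractions give a closed form: a_n = (-1/6)·1^n + (13/10)·3^n + (13/15)·(-2)^n.
At n = 8: a_8 = 8751.

8751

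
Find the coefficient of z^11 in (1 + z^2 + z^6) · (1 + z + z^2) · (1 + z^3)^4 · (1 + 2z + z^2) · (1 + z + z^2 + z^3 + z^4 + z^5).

(1 + z^2 + z^6) has coefficients 1,0,1,0,0,0,1 for degrees 0…6.
(1 + z + z^2) has coefficients 1,1,1,0,0,0,0,0,0,0,0,0 for degrees 0…11.
Multiplying by (1 + z^3)^4 gives running coefficients 1,1,1,4,4,4,6,6,6,4,4,4 for degrees 0…11.
Multiplying by (1 + 2z + z^2) gives running coefficients 1,3,4,7,13,16,18,22,24,22,18,16 for degrees 0…11.
Finally multiplying by (1 + z + z^2 + z^3 + z^4 + z^5), the product of all factors after the first has coefficients 1,4,8,15,28,44,61,80,100,115,120,120 for degrees 0…11.
[z^11] = 1·120 + 1·115 + 1·44 = 279.

279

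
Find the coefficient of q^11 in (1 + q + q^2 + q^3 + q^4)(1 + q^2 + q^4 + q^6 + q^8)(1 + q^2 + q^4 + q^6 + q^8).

(1 + q + q^2 + q^3 + q^4) has coefficients 1,1,1,1,1 for degrees 0…4.
(1 + q^2 + q^4 + q^6 + q^8) has coefficients 1,0,1,0,1,0,1,0,1,0,0,0 for degrees 0…11.
Finally multiplying by (1 + q^2 + q^4 + q^6 + q^8), the product of all factors after the first has coefficients 1,0,2,0,3,0,4,0,5,0,4,0 for degrees 0…11.
[q^11] = 1·0 + 1·4 + 1·0 + 1·5 + 1·0 = 9.

9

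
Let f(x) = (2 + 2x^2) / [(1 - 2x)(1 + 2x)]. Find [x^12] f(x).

The denominator gives the recurrence a_n = 4a_(n−2) for n ≥ 3; the numerator fixes a_0 = 2, a_1 = 0, a_2 = 10.
Iterating: 2, 0, 10, 0, 40, 0, 160, 0, 640, 0, 2560, 0, 10240, so a_12 = 10240.

10240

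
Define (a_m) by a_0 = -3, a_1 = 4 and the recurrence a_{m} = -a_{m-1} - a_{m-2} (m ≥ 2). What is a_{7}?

4

The ordinary generating function has denominator 1 + y + y^2.
Iterating the recurrence: a_0,…,a_{7} = -3, 4, -1, -3, 4, -1, -3, 4.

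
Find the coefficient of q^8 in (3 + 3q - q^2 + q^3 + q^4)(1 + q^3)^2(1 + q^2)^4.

(3 + 3q - q^2 + q^3 + q^4) has coefficients 3,3,-1,1,1 for degrees 0…4.
(1 + q^3)^2 has coefficients 1,0,0,2,0,0,1,0,0 for degrees 0…8.
Finally multiplying by (1 + q^2)^4, the product of all factors after the first has coefficients 1,0,4,2,6,8,5,12,5 for degrees 0…8.
[q^8] = 3·5 + 3·12 − 1·5 + 1·8 + 1·6 = 60.

60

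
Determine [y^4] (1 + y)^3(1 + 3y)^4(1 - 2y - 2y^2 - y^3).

(1 + y)^3 has coefficients 1,3,3,1 for degrees 0…3.
(1 + 3y)^4 has coefficients 1,12,54,108,81 for degrees 0…4.
Finally multiplying by (1 - 2y - 2y^2 - y^3), the product of all factors after the first has coefficients 1,10,28,-25,-255 for degrees 0…4.
[y^4] = 1·(-255) + 3·(-25) + 3·28 + 1·10 = -236.

-236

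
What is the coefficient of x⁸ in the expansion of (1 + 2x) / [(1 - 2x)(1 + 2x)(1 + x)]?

The denominator gives the recurrence a_n = −a_(n−1) + 4a_(n−2) + 4a_(n−3) for n ≥ 3; the numerator fixes a_0 = 1, a_1 = 1, a_2 = 3.
Iterating: 1, 1, 3, 5, 11, 21, 43, 85, 171, so a_8 = 171.

171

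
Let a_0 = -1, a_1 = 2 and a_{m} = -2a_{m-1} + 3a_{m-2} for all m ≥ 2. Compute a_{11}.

The ordinary generating function has denominator 1 + 2q - 3q^2.
Iterating the recurrence: a_0,…,a_{11} = -1, 2, -7, 20, -61, 182, -547, 1640, -4921, 14762, -44287, 132860.

132860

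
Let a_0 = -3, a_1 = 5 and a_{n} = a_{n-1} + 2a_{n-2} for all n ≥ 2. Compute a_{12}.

2727

The ordinary generating function has denominator 1 - z - 2z^2.
Iterating the recurrence: a_0,…,a_{12} = -3, 5, -1, 9, 7, 25, 39, 89, 167, 345, 679, 1369, 2727.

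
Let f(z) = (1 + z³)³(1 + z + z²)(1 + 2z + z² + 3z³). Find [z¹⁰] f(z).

(1 + z³)³ has coefficients 1,0,0,3,0,0,3,0,0,1 for degrees 0…9.
(1 + z + z²) has coefficients 1,1,1,0,0,0,0,0,0,0,0 for degrees 0…10.
Finally multiplying by (1 + 2z + z² + 3z³), the product of all factors after the first has coefficients 1,3,4,6,4,3,0,0,0,0,0 for degrees 0…10.
[z¹⁰] = 1·0 + 3·0 + 3·4 + 1·3 = 15.

15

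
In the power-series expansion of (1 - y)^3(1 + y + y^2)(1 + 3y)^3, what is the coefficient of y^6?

18

(1 - y)^3 has coefficients 1,-3,3,-1 for degrees 0…3.
(1 + y + y^2) has coefficients 1,1,1,0,0,0,0 for degrees 0…6.
Finally multiplying by (1 + 3y)^3, the product of all factors after the first has coefficients 1,10,37,63,54,27,0 for degrees 0…6.
[y^6] = 1·0 − 3·27 + 3·54 − 1·63 = 18.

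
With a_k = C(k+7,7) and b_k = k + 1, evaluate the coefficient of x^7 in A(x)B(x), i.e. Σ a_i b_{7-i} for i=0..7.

11440

Write out a_i and b_{7-i} for i = 0,…,7 and sum the products.
Σ = 1·8 + 8·7 + 36·6 + 120·5 + 330·4 + 792·3 + 1716·2 + 3432·1 = 11440.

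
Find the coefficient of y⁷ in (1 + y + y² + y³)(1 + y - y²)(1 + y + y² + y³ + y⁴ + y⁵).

(1 + y + y² + y³) has coefficients 1,1,1,1 for degrees 0…3.
(1 + y - y²) has coefficients 1,1,-1,0,0,0,0,0 for degrees 0…7.
Finally multiplying by (1 + y + y² + y³ + y⁴ + y⁵), the product of all factors after the first has coefficients 1,2,1,1,1,1,0,-1 for degrees 0…7.
[y⁷] = 1·(-1) + 1·0 + 1·1 + 1·1 = 1.

1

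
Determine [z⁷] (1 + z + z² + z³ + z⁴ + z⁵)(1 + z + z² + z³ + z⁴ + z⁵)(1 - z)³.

(1 + z + z² + z³ + z⁴ + z⁵) has coefficients 1,1,1,1,1,1 for degrees 0…5.
(1 + z + z² + z³ + z⁴ + z⁵) has coefficients 1,1,1,1,1,1,0,0 for degrees 0…7.
Finally multiplying by (1 - z)³, the product of all factors after the first has coefficients 1,-2,1,0,0,0,-1,2 for degrees 0…7.
[z⁷] = 1·2 + 1·(-1) + 1·0 + 1·0 + 1·0 + 1·1 = 2.

2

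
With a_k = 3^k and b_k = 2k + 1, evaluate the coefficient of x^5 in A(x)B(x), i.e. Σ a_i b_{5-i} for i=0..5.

The convolution is the t^5 coefficient of A(t)B(t).
Σ = 1·11 + 3·9 + 9·7 + 27·5 + 81·3 + 243·1 = 722.

722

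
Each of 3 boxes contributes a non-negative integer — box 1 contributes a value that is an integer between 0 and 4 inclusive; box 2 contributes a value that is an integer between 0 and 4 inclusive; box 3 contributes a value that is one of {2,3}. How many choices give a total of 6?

The generating function for the choices is (1 + z + z^2 + z^3 + z^4)·(1 + z + z^2 + z^3 + z^4)·(z^2 + z^3); the count is [z^6].
(1 + z + z^2 + z^3 + z^4) has coefficients 1,1,1,1,1 for degrees 0…4.
(1 + z + z^2 + z^3 + z^4) has coefficients 1,1,1,1,1,0,0 for degrees 0…6.
Finally multiplying by (z^2 + z^3), the product of all factors after the first has coefficients 0,0,1,2,2,2,2 for degrees 0…6.
[z^6] = 1·2 + 1·2 + 1·2 + 1·2 + 1·1 = 9.

9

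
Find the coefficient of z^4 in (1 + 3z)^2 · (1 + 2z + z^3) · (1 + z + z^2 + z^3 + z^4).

(1 + 3z)^2 has coefficients 1,6,9 for degrees 0…2.
(1 + 2z + z^3) has coefficients 1,2,0,1,0 for degrees 0…4.
Finally multiplying by (1 + z + z^2 + z^3 + z^4), the product of all factors after the first has coefficients 1,3,3,4,4 for degrees 0…4.
[z^4] = 1·4 + 6·4 + 9·3 = 55.

55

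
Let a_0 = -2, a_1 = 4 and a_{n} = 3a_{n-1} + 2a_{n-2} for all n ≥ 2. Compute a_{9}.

64336

The ordinary generating function has denominator 1 - 3t - 2t^2.
Iterating the recurrence: a_0,…,a_{9} = -2, 4, 8, 32, 112, 400, 1424, 5072, 18064, 64336.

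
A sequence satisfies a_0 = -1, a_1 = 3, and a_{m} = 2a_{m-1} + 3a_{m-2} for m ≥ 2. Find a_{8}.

3279

The ordinary generating function has denominator 1 - 2z - 3z^2.
Iterating the recurrence: a_0,…,a_{8} = -1, 3, 3, 15, 39, 123, 363, 1095, 3279.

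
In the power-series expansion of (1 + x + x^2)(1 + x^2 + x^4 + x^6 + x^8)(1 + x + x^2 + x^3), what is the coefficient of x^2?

4

(1 + x + x^2) has coefficients 1,1,1 for degrees 0…2.
(1 + x^2 + x^4 + x^6 + x^8) has coefficients 1,0,1 for degrees 0…2.
Finally multiplying by (1 + x + x^2 + x^3), the product of all factors after the first has coefficients 1,1,2 for degrees 0…2.
[x^2] = 1·2 + 1·1 + 1·1 = 4.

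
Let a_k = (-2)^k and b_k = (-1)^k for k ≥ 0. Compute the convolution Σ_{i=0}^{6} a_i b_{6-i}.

Write out a_i and b_{6-i} for i = 0,…,6 and sum the products.
Σ = 1·1 − 2·(-1) + 4·1 − 8·(-1) + 16·1 − 32·(-1) + 64·1 = 127.

127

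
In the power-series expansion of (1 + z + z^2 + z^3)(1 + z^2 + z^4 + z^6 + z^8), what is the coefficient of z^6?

(1 + z + z^2 + z^3) has coefficients 1,1,1,1 for degrees 0…3.
(1 + z^2 + z^4 + z^6 + z^8) has coefficients 1,0,1,0,1,0,1 for degrees 0…6.
[z^6] = 1·1 + 1·0 + 1·1 + 1·0 = 2.

2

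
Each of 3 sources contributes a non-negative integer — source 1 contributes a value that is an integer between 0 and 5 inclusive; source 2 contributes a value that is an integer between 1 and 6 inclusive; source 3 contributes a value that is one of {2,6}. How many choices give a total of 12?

The generating function for the choices is (1 + q + q^2 + q^3 + q^4 + q^5)·(q + q^2 + q^3 + q^4 + q^5 + q^6)·(q^2 + q^6); the count is [q^12].
(1 + q + q^2 + q^3 + q^4 + q^5) has coefficients 1,1,1,1,1,1 for degrees 0…5.
(q + q^2 + q^3 + q^4 + q^5 + q^6) has coefficients 0,1,1,1,1,1,1,0,0,0,0,0,0 for degrees 0…12.
Finally multiplying by (q^2 + q^6), the product of all factors after the first has coefficients 0,0,0,1,1,1,1,2,2,1,1,1,1 for degrees 0…12.
[q^12] = 1·1 + 1·1 + 1·1 + 1·1 + 1·2 + 1·2 = 8.

8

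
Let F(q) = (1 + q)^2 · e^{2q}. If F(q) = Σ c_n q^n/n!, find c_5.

352

The EGF product rule gives c_5 = Σ_{k_1+k_2=5} C(5; k_1,k_2) · ∏ g_i(k_i), where (1+q)^2 gives the falling factorial (2)_k; e^{2q} gives (2)^k.
g_1(k) for k = 0…5: 1, 2, 2, 0, 0, 0.
g_2(k) for k = 0…5: 1, 2, 4, 8, 16, 32.
c_5 = Σ_k C(5,k)·g_1(k)·g_2(5−k) = 1·1·32 + 5·2·16 + 10·2·8 = 32 + 160 + 160 = 352.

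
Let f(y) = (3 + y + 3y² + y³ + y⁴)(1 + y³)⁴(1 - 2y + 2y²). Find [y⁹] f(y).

2

(3 + y + 3y² + y³ + y⁴) has coefficients 3,1,3,1,1 for degrees 0…4.
(1 + y³)⁴ has coefficients 1,0,0,4,0,0,6,0,0,4 for degrees 0…9.
Finally multiplying by (1 - 2y + 2y²), the product of all factors after the first has coefficients 1,-2,2,4,-8,8,6,-12,12,4 for degrees 0…9.
[y⁹] = 3·4 + 1·12 + 3·(-12) + 1·6 + 1·8 = 2.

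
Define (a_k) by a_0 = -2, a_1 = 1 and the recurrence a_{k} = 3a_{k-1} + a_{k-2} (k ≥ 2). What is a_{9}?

5116

The ordinary generating function has denominator 1 - 3y - y^2.
Iterating the recurrence: a_0,…,a_{9} = -2, 1, 1, 4, 13, 43, 142, 469, 1549, 5116.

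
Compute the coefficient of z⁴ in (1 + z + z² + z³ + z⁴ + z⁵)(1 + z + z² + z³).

(1 + z + z² + z³ + z⁴ + z⁵) has coefficients 1,1,1,1,1 for degrees 0…4.
(1 + z + z² + z³) has coefficients 1,1,1,1,0 for degrees 0…4.
[z⁴] = 1·0 + 1·1 + 1·1 + 1·1 + 1·1 = 4.

4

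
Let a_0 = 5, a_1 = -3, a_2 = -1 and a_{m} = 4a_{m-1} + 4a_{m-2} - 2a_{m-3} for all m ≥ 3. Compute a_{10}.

The ordinary generating function has denominator 1 - 4t - 4t^2 + 2t^3.
Iterating the recurrence: a_0,…,a_{10} = 5, -3, -1, -26, -102, -510, -2396, -11420, -54244, -257864, -1225592.

-1225592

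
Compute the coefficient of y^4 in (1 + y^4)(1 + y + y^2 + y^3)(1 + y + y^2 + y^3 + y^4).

(1 + y^4) has coefficients 1,0,0,0,1 for degrees 0…4.
(1 + y + y^2 + y^3) has coefficients 1,1,1,1,0 for degrees 0…4.
Finally multiplying by (1 + y + y^2 + y^3 + y^4), the product of all factors after the first has coefficients 1,2,3,4,4 for degrees 0…4.
[y^4] = 1·4 + 1·1 = 5.

5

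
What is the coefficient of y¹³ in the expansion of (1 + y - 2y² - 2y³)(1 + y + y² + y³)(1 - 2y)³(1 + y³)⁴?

(1 + y - 2y² - 2y³) has coefficients 1,1,-2,-2 for degrees 0…3.
(1 + y + y² + y³) has coefficients 1,1,1,1,0,0,0,0,0,0,0,0,0,0 for degrees 0…13.
Multiplying by (1 - 2y)³ gives running coefficients 1,-5,7,-1,-2,4,-8,0,0,0,0,0,0,0 for degrees 0…13.
Finally multiplying by (1 + y³)⁴, the product of all factors after the first has coefficients 1,-5,7,3,-22,32,-6,-38,58,-34,-32,52,-51,-13 for degrees 0…13.
[y¹³] = 1·(-13) + 1·(-51) − 2·52 − 2·(-32) = -104.

-104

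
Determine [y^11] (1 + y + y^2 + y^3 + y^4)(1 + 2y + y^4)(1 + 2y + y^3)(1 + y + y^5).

(1 + y + y^2 + y^3 + y^4) has coefficients 1,1,1,1,1 for degrees 0…4.
(1 + 2y + y^4) has coefficients 1,2,0,0,1,0,0,0,0,0,0,0 for degrees 0…11.
Multiplying by (1 + 2y + y^3) gives running coefficients 1,4,4,1,3,2,0,1,0,0,0,0 for degrees 0…11.
Finally multiplying by (1 + y + y^5), the product of all factors after the first has coefficients 1,5,8,5,4,6,6,5,2,3,2,0 for degrees 0…11.
[y^11] = 1·0 + 1·2 + 1·3 + 1·2 + 1·5 = 12.

12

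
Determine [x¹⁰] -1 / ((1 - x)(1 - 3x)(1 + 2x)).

Partial fractions give a closed form: a_n = (1/6)·1^n + (-9/10)·3^n + (-4/15)·(-2)^n.
At n = 10: a_10 = -53417.

-53417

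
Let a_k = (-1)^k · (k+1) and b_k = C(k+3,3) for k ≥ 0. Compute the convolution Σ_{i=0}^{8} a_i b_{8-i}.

55

The convolution is the t^8 coefficient of A(t)B(t).
Σ = 1·165 − 2·120 + 3·84 − 4·56 + 5·35 − 6·20 + 7·10 − 8·4 + 9·1 = 55.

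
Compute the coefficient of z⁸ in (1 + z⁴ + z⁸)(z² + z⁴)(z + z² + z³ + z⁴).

(1 + z⁴ + z⁸) has coefficients 1,0,0,0,1,0,0,0,1 for degrees 0…8.
(z² + z⁴) has coefficients 0,0,1,0,1,0,0,0,0 for degrees 0…8.
Finally multiplying by (z + z² + z³ + z⁴), the product of all factors after the first has coefficients 0,0,0,1,1,2,2,1,1 for degrees 0…8.
[z⁸] = 1·1 + 1·1 + 1·0 = 2.

2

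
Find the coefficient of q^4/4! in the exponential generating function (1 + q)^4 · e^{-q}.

-15

The EGF product rule gives c_4 = Σ_{k_1+k_2=4} C(4; k_1,k_2) · ∏ g_i(k_i), where (1+q)^4 gives the falling factorial (4)_k; e^{-q} gives (-1)^k.
g_1(k) for k = 0…4: 1, 4, 12, 24, 24.
g_2(k) for k = 0…4: 1, -1, 1, -1, 1.
c_4 = Σ_k C(4,k)·g_1(k)·g_2(4−k) = 1·1·1 + 4·4·(-1) + 6·12·1 + 4·24·(-1) + 1·24·1 = 1 − 16 + 72 − 96 + 24 = -15.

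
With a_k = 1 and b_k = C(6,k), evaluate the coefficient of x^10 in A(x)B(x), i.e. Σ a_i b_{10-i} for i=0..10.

64

This is [x^10] in the product of the two ordinary generating functions.
Σ = 1·0 + 1·0 + 1·0 + 1·0 + 1·1 + 1·6 + 1·15 + 1·20 + 1·15 + 1·6 + 1·1 = 64.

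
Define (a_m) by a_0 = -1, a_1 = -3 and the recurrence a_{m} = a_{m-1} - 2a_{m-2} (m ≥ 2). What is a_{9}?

The ordinary generating function has denominator 1 - y + 2y^2.
Iterating the recurrence: a_0,…,a_{9} = -1, -3, -1, 5, 7, -3, -17, -11, 23, 45.

45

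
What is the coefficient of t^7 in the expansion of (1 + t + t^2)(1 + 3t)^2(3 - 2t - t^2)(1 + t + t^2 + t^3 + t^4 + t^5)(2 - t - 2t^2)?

(1 + t + t^2) has coefficients 1,1,1 for degrees 0…2.
(1 + 3t)^2 has coefficients 1,6,9,0,0,0,0,0 for degrees 0…7.
Multiplying by (3 - 2t - t^2) gives running coefficients 3,16,14,-24,-9,0,0,0 for degrees 0…7.
Multiplying by (1 + t + t^2 + t^3 + t^4 + t^5) gives running coefficients 3,19,33,9,0,0,-3,-19 for degrees 0…7.
Finally multiplying by (2 - t - 2t^2), the product of all factors after the first has coefficients 6,35,41,-53,-75,-18,-6,-35 for degrees 0…7.
[t^7] = 1·(-35) + 1·(-6) + 1·(-18) = -59.

-59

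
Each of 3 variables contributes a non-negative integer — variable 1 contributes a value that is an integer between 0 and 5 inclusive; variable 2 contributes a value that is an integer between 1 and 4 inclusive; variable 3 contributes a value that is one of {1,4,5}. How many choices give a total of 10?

9

The generating function for the choices is (1 + q + q^2 + q^3 + q^4 + q^5)·(q + q^2 + q^3 + q^4)·(q + q^4 + q^5); the count is [q^10].
(1 + q + q^2 + q^3 + q^4 + q^5) has coefficients 1,1,1,1,1,1 for degrees 0…5.
(q + q^2 + q^3 + q^4) has coefficients 0,1,1,1,1,0,0,0,0,0,0 for degrees 0…10.
Finally multiplying by (q + q^4 + q^5), the product of all factors after the first has coefficients 0,0,1,1,1,2,2,2,2,1,0 for degrees 0…10.
[q^10] = 1·0 + 1·1 + 1·2 + 1·2 + 1·2 + 1·2 = 9.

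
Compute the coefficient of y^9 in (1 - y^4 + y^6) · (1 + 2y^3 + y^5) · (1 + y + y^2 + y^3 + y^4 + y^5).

0

(1 - y^4 + y^6) has coefficients 1,0,0,0,-1,0,1 for degrees 0…6.
(1 + 2y^3 + y^5) has coefficients 1,0,0,2,0,1,0,0,0,0 for degrees 0…9.
Finally multiplying by (1 + y + y^2 + y^3 + y^4 + y^5), the product of all factors after the first has coefficients 1,1,1,3,3,4,3,3,3,1 for degrees 0…9.
[y^9] = 1·1 − 1·4 + 1·3 = 0.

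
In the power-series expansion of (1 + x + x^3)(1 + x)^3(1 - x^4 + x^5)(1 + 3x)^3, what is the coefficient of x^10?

65

(1 + x + x^3) has coefficients 1,1,0,1 for degrees 0…3.
(1 + x)^3 has coefficients 1,3,3,1,0,0,0,0,0,0,0 for degrees 0…10.
Multiplying by (1 - x^4 + x^5) gives running coefficients 1,3,3,1,-1,-2,0,2,1,0,0 for degrees 0…10.
Finally multiplying by (1 + 3x)^3, the product of all factors after the first has coefficients 1,12,57,136,170,97,-18,-79,-35,63,81 for degrees 0…10.
[x^10] = 1·81 + 1·63 + 1·(-79) = 65.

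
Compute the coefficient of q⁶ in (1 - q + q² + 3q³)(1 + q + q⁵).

-1

(1 - q + q² + 3q³) has coefficients 1,-1,1,3 for degrees 0…3.
(1 + q + q⁵) has coefficients 1,1,0,0,0,1,0 for degrees 0…6.
[q⁶] = 1·0 − 1·1 + 1·0 + 3·0 = -1.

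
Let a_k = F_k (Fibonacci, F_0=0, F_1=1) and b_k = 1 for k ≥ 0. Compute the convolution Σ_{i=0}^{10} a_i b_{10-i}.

143

The convolution is the x^10 coefficient of A(x)B(x).
Σ = 0·1 + 1·1 + 1·1 + 2·1 + 3·1 + 5·1 + 8·1 + 13·1 + 21·1 + 34·1 + 55·1 = 143.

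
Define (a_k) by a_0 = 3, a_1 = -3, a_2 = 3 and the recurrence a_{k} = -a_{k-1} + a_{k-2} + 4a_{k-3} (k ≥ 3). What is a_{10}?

The ordinary generating function has denominator 1 + y - y^2 - 4y^3.
Iterating the recurrence: a_0,…,a_{10} = 3, -3, 3, 6, -15, 33, -24, -3, 111, -210, 309.

309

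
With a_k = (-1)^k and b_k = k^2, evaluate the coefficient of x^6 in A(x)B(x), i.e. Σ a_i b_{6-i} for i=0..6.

21

Write out a_i and b_{6-i} for i = 0,…,6 and sum the products.
Σ = 1·36 − 1·25 + 1·16 − 1·9 + 1·4 − 1·1 + 1·0 = 21.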